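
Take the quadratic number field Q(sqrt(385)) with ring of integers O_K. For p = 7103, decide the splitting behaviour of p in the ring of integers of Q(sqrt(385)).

Since 385 ≡ 1 mod 4, the ring of integers is ℤ[(1+√385)/2] with discriminant 385.
Since gcd(7103, 385) = 1 the prime 7103 does not ramify.
Compute (385/7103) via Euler: 385^((7103-1)/2) mod 7103 = 7102, so (385/7103) = -1.
d is a non-residue mod p, hence 7103 remains inert in O_K.

p is inert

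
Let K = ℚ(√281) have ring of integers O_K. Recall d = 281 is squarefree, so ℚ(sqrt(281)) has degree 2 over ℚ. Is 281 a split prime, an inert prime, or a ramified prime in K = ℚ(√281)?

ramified

d = 281 ≡ 1 (mod 4), so O_K = ℤ[(1+√281)/2] and disc(K) = d = 281.
Ramification test: 281 | 281. The prime 281 ramifies in K.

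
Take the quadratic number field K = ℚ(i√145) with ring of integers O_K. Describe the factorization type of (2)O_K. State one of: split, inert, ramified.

Since -145 ≢ 1 mod 4, the ring of integers is ℤ[√-145] with discriminant 4·(-145) = -580.
2 divides disc(K) = -580, so 2 ramifies.

2 is ramified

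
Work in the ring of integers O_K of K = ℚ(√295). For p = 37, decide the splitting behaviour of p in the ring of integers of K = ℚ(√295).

splits completely

295 mod 4 = 3, hence disc K = 4·295 = 1180 and O_K = ℤ[√295].
disc(K) = 1180 is not divisible by 37; 37 is unramified.
Legendre symbol by Euler's criterion: (295/37) ≡ 295^18 ≡ 1 (mod 37), i.e. (295/37) = 1.
(295/37) = 1, so 37 splits.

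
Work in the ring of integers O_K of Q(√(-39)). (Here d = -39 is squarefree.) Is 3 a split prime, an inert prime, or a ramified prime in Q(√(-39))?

ramified — (3) = 𝔭²

Since -39 ≡ 1 mod 4, the ring of integers is ℤ[(1+√-39)/2] with discriminant -39.
Ramification test: 3 | -39. The prime 3 ramifies in K.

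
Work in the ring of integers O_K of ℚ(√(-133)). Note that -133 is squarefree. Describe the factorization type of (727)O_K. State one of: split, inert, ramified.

-133 mod 4 = 3, hence disc K = 4·(-133) = -532 and O_K = ℤ[√-133].
727 ∤ -532, so 727 is unramified.
Legendre symbol by Euler's criterion: (-133/727) ≡ (-133)^363 ≡ 1 (mod 727), i.e. (-133/727) = 1.
Legendre symbol 1 ⇒ 727 is split.

p splits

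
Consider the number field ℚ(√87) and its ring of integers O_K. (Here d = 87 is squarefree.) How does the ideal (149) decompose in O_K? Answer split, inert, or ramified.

remains prime (inert)

87 mod 4 = 3, hence disc K = 4·87 = 348 and O_K = ℤ[√87].
Since gcd(149, 348) = 1 the prime 149 does not ramify.
Euler's criterion: 87^74 mod 149 = 148. Thus (87|149) = -1.
d is a non-residue mod p, hence 149 remains inert in O_K.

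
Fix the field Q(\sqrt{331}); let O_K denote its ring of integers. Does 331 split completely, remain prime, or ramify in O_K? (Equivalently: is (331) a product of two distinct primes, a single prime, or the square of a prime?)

p ramifies

d = 331 ≡ 3 (mod 4), so O_K = ℤ[√331] and disc(K) = 4d = 1324.
disc(K) = 1324 = 331·4, so p = 331 is ramified.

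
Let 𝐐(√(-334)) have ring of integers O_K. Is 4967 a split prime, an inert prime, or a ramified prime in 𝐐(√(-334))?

d = -334 ≡ 2 (mod 4), so O_K = ℤ[√-334] and disc(K) = 4d = -1336.
disc(K) = -1336 is not divisible by 4967; 4967 is unramified.
Euler's criterion: (-334)^2483 mod 4967 = 1. Thus (-334|4967) = 1.
(-334/4967) = 1, so 4967 splits.

splits completely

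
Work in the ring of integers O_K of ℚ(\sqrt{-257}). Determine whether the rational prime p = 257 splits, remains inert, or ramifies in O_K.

-257 mod 4 = 3, hence disc K = 4·(-257) = -1028 and O_K = ℤ[√-257].
Ramification test: 257 | -1028. The prime 257 ramifies in K.

ramifies in O_K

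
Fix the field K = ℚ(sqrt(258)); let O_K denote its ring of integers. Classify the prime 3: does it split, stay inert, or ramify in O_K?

ramified

258 mod 4 = 2, hence disc K = 4·258 = 1032 and O_K = ℤ[√258].
Ramification test: 3 | 1032. The prime 3 ramifies in K.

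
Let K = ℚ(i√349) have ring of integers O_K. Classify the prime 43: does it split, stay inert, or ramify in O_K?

d = -349 ≡ 3 (mod 4), so O_K = ℤ[√-349] and disc(K) = 4d = -1396.
43 ∤ -1396, so 43 is unramified.
Euler's criterion: (-349)^21 mod 43 = 1. Thus (-349|43) = 1.
(-349/43) = 1, so 43 splits.

splits completely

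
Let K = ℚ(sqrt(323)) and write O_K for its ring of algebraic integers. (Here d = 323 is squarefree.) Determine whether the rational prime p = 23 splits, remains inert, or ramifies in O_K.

d = 323 ≡ 3 (mod 4), so O_K = ℤ[√323] and disc(K) = 4d = 1292.
Since gcd(23, 1292) = 1 the prime 23 does not ramify.
Compute (323/23) via Euler: 1^((23-1)/2) mod 23 = 1, so (323/23) = 1.
Legendre symbol 1 ⇒ 23 is split.

split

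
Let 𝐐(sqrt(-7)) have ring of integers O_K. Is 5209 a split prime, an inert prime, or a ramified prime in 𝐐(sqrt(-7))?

Since -7 ≡ 1 mod 4, the ring of integers is ℤ[(1+√-7)/2] with discriminant -7.
5209 ∤ -7, so 5209 is unramified.
(-7/5209) = 5202^2604 mod 5209 = 1, giving Legendre symbol 1.
d is a quadratic residue mod p, hence 5209 splits in O_K.

p splits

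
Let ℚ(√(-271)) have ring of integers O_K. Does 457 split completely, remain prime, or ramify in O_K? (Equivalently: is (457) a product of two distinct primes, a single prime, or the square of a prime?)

Since -271 ≡ 1 mod 4, the ring of integers is ℤ[(1+√-271)/2] with discriminant -271.
457 ∤ -271, so 457 is unramified.
Euler's criterion: (-271)^228 mod 457 = 456. Thus (-271|457) = -1.
d is a non-residue mod p, hence 457 remains inert in O_K.

457 remains inert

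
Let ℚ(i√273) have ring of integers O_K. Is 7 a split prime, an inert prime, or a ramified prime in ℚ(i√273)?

7 is ramified

-273 mod 4 = 3, hence disc K = 4·(-273) = -1092 and O_K = ℤ[√-273].
Ramification test: 7 | -1092. The prime 7 ramifies in K.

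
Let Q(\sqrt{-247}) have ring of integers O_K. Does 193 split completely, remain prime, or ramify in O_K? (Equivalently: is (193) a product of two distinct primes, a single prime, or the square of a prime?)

p splits

d = -247 ≡ 1 (mod 4), so O_K = ℤ[(1+√-247)/2] and disc(K) = d = -247.
disc(K) = -247 is not divisible by 193; 193 is unramified.
Compute (-247/193) via Euler: 139^((193-1)/2) mod 193 = 1, so (-247/193) = 1.
Legendre symbol 1 ⇒ 193 is split.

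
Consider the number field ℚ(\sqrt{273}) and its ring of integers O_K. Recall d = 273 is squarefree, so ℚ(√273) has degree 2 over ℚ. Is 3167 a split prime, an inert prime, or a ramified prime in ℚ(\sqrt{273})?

p is inert

d = 273 ≡ 1 (mod 4), so O_K = ℤ[(1+√273)/2] and disc(K) = d = 273.
3167 ∤ 273, so 3167 is unramified.
Compute (273/3167) via Euler: 273^((3167-1)/2) mod 3167 = 3166, so (273/3167) = -1.
Legendre symbol -1 ⇒ 3167 is inert.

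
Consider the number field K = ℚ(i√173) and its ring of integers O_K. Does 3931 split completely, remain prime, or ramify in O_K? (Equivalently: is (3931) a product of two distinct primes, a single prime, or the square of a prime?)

split

d = -173 ≡ 3 (mod 4), so O_K = ℤ[√-173] and disc(K) = 4d = -692.
Since gcd(3931, -692) = 1 the prime 3931 does not ramify.
Legendre symbol by Euler's criterion: (-173/3931) ≡ (-173)^1965 ≡ 1 (mod 3931), i.e. (-173/3931) = 1.
Legendre symbol 1 ⇒ 3931 is split.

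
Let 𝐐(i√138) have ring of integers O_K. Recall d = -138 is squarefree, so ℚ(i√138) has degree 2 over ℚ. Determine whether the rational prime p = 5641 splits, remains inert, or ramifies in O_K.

Since -138 ≢ 1 mod 4, the ring of integers is ℤ[√-138] with discriminant 4·(-138) = -552.
5641 ∤ -552, so 5641 is unramified.
Euler's criterion: (-138)^2820 mod 5641 = 1. Thus (-138|5641) = 1.
(-138/5641) = 1, so 5641 splits.

5641 splits in O_K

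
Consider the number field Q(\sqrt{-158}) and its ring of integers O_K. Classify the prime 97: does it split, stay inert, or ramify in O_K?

splits completely

d = -158 ≡ 2 (mod 4), so O_K = ℤ[√-158] and disc(K) = 4d = -632.
97 ∤ -632, so 97 is unramified.
Euler's criterion: (-158)^48 mod 97 = 1. Thus (-158|97) = 1.
d is a quadratic residue mod p, hence 97 splits in O_K.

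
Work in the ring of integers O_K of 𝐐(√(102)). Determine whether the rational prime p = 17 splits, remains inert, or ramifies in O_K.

ramifies in O_K

Since 102 ≢ 1 mod 4, the ring of integers is ℤ[√102] with discriminant 4·102 = 408.
disc(K) = 408 = 17·24, so p = 17 is ramified.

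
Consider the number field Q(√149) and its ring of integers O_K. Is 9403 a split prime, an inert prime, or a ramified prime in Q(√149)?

9403 splits in O_K

d = 149 ≡ 1 (mod 4), so O_K = ℤ[(1+√149)/2] and disc(K) = d = 149.
9403 ∤ 149, so 9403 is unramified.
Legendre symbol by Euler's criterion: (149/9403) ≡ 149^4701 ≡ 1 (mod 9403), i.e. (149/9403) = 1.
d is a quadratic residue mod p, hence 9403 splits in O_K.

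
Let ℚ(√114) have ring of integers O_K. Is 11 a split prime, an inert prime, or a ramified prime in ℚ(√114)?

p splits

Since 114 ≢ 1 mod 4, the ring of integers is ℤ[√114] with discriminant 4·114 = 456.
Since gcd(11, 456) = 1 the prime 11 does not ramify.
Legendre symbol by Euler's criterion: (114/11) ≡ 114^5 ≡ 1 (mod 11), i.e. (114/11) = 1.
Legendre symbol 1 ⇒ 11 is split.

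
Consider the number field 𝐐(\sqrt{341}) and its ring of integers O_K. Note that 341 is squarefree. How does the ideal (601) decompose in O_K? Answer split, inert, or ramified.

splits completely

Since 341 ≡ 1 mod 4, the ring of integers is ℤ[(1+√341)/2] with discriminant 341.
Since gcd(601, 341) = 1 the prime 601 does not ramify.
Euler's criterion: 341^300 mod 601 = 1. Thus (341|601) = 1.
(341/601) = 1, so 601 splits.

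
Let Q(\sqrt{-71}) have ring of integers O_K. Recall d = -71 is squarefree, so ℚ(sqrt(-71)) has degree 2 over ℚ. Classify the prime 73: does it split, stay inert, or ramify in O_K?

split

-71 mod 4 = 1, hence disc K = -71 and O_K = ℤ[(1+√-71)/2].
disc(K) = -71 is not divisible by 73; 73 is unramified.
Euler's criterion: (-71)^36 mod 73 = 1. Thus (-71|73) = 1.
Legendre symbol 1 ⇒ 73 is split.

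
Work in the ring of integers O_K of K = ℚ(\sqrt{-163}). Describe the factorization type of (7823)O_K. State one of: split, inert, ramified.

p is inert

d = -163 ≡ 1 (mod 4), so O_K = ℤ[(1+√-163)/2] and disc(K) = d = -163.
Since gcd(7823, -163) = 1 the prime 7823 does not ramify.
Euler's criterion: (-163)^3911 mod 7823 = 7822. Thus (-163|7823) = -1.
Legendre symbol -1 ⇒ 7823 is inert.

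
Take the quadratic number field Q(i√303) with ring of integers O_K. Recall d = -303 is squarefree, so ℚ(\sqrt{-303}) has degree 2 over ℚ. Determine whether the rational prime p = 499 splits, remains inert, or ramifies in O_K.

499 splits in O_K

Since -303 ≡ 1 mod 4, the ring of integers is ℤ[(1+√-303)/2] with discriminant -303.
Since gcd(499, -303) = 1 the prime 499 does not ramify.
Euler's criterion: (-303)^249 mod 499 = 1. Thus (-303|499) = 1.
Legendre symbol 1 ⇒ 499 is split.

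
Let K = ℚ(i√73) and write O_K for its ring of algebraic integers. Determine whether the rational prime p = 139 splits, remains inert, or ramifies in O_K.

p splits

-73 mod 4 = 3, hence disc K = 4·(-73) = -292 and O_K = ℤ[√-73].
disc(K) = -292 is not divisible by 139; 139 is unramified.
(-73/139) = 66^69 mod 139 = 1, giving Legendre symbol 1.
Legendre symbol 1 ⇒ 139 is split.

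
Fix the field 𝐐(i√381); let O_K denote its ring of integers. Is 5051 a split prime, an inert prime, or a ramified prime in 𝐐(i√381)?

Since -381 ≢ 1 mod 4, the ring of integers is ℤ[√-381] with discriminant 4·(-381) = -1524.
Since gcd(5051, -1524) = 1 the prime 5051 does not ramify.
Compute (-381/5051) via Euler: 4670^((5051-1)/2) mod 5051 = 1, so (-381/5051) = 1.
d is a quadratic residue mod p, hence 5051 splits in O_K.

split — (5051) = 𝔭₁𝔭₂ with 𝔭₁ ≠ 𝔭₂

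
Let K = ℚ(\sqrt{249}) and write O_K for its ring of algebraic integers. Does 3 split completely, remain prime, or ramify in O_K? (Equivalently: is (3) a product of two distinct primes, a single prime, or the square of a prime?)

3 is ramified

d = 249 ≡ 1 (mod 4), so O_K = ℤ[(1+√249)/2] and disc(K) = d = 249.
3 divides disc(K) = 249, so 3 ramifies.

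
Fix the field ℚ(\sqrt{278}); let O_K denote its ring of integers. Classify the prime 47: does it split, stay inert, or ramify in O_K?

inert — (47) stays prime in O_K

278 mod 4 = 2, hence disc K = 4·278 = 1112 and O_K = ℤ[√278].
Since gcd(47, 1112) = 1 the prime 47 does not ramify.
Legendre symbol by Euler's criterion: (278/47) ≡ 278^23 ≡ 46 (mod 47), i.e. (278/47) = -1.
Legendre symbol -1 ⇒ 47 is inert.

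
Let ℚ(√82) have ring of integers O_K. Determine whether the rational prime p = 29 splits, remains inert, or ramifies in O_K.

d = 82 ≡ 2 (mod 4), so O_K = ℤ[√82] and disc(K) = 4d = 328.
29 ∤ 328, so 29 is unramified.
Euler's criterion: 82^14 mod 29 = 1. Thus (82|29) = 1.
Legendre symbol 1 ⇒ 29 is split.

29 splits in O_K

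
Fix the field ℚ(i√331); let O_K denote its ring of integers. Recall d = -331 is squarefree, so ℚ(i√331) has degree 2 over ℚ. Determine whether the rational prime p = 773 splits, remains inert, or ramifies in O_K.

773 splits in O_K

Since -331 ≡ 1 mod 4, the ring of integers is ℤ[(1+√-331)/2] with discriminant -331.
Since gcd(773, -331) = 1 the prime 773 does not ramify.
(-331/773) = 442^386 mod 773 = 1, giving Legendre symbol 1.
(-331/773) = 1, so 773 splits.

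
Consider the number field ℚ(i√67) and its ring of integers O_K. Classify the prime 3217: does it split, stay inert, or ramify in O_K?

Since -67 ≡ 1 mod 4, the ring of integers is ℤ[(1+√-67)/2] with discriminant -67.
Since gcd(3217, -67) = 1 the prime 3217 does not ramify.
Legendre symbol by Euler's criterion: (-67/3217) ≡ (-67)^1608 ≡ 1 (mod 3217), i.e. (-67/3217) = 1.
(-67/3217) = 1, so 3217 splits.

3217 splits in O_K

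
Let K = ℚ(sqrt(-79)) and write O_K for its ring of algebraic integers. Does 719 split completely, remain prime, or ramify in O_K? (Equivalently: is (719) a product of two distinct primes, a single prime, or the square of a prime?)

-79 mod 4 = 1, hence disc K = -79 and O_K = ℤ[(1+√-79)/2].
disc(K) = -79 is not divisible by 719; 719 is unramified.
Euler's criterion: (-79)^359 mod 719 = 1. Thus (-79|719) = 1.
d is a quadratic residue mod p, hence 719 splits in O_K.

splits completely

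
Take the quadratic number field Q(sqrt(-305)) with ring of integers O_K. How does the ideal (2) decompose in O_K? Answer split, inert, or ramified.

d = -305 ≡ 3 (mod 4), so O_K = ℤ[√-305] and disc(K) = 4d = -1220.
2 divides disc(K) = -1220, so 2 ramifies.

p ramifies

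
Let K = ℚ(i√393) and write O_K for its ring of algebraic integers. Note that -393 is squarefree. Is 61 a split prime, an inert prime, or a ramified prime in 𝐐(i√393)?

split

-393 mod 4 = 3, hence disc K = 4·(-393) = -1572 and O_K = ℤ[√-393].
disc(K) = -1572 is not divisible by 61; 61 is unramified.
Legendre symbol by Euler's criterion: (-393/61) ≡ (-393)^30 ≡ 1 (mod 61), i.e. (-393/61) = 1.
Legendre symbol 1 ⇒ 61 is split.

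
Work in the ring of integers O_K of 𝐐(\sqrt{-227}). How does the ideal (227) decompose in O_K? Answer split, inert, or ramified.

ramified

Since -227 ≡ 1 mod 4, the ring of integers is ℤ[(1+√-227)/2] with discriminant -227.
disc(K) = -227 = 227·(-1), so p = 227 is ramified.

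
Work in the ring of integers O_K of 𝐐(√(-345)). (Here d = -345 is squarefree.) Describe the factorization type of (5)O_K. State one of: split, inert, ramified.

Since -345 ≢ 1 mod 4, the ring of integers is ℤ[√-345] with discriminant 4·(-345) = -1380.
disc(K) = -1380 = 5·(-276), so p = 5 is ramified.

ramified — (5) = 𝔭²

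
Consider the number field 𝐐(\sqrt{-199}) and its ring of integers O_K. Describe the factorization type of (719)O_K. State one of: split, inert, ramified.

d = -199 ≡ 1 (mod 4), so O_K = ℤ[(1+√-199)/2] and disc(K) = d = -199.
Since gcd(719, -199) = 1 the prime 719 does not ramify.
(-199/719) = 520^359 mod 719 = 1, giving Legendre symbol 1.
(-199/719) = 1, so 719 splits.

splits completely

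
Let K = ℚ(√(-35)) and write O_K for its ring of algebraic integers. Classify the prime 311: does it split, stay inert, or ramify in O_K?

Since -35 ≡ 1 mod 4, the ring of integers is ℤ[(1+√-35)/2] with discriminant -35.
Since gcd(311, -35) = 1 the prime 311 does not ramify.
(-35/311) = 276^155 mod 311 = 310, giving Legendre symbol -1.
d is a non-residue mod p, hence 311 remains inert in O_K.

inert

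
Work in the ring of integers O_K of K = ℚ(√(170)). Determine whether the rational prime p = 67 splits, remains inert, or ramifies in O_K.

split

d = 170 ≡ 2 (mod 4), so O_K = ℤ[√170] and disc(K) = 4d = 680.
disc(K) = 680 is not divisible by 67; 67 is unramified.
Legendre symbol by Euler's criterion: (170/67) ≡ 170^33 ≡ 1 (mod 67), i.e. (170/67) = 1.
(170/67) = 1, so 67 splits.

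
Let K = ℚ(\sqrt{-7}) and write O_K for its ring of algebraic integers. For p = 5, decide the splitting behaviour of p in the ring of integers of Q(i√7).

5 remains inert

d = -7 ≡ 1 (mod 4), so O_K = ℤ[(1+√-7)/2] and disc(K) = d = -7.
Since gcd(5, -7) = 1 the prime 5 does not ramify.
Legendre symbol by Euler's criterion: (-7/5) ≡ (-7)^2 ≡ 4 (mod 5), i.e. (-7/5) = -1.
d is a non-residue mod p, hence 5 remains inert in O_K.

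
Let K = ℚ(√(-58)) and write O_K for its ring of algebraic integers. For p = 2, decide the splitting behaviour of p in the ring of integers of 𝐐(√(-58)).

-58 mod 4 = 2, hence disc K = 4·(-58) = -232 and O_K = ℤ[√-58].
2 divides disc(K) = -232, so 2 ramifies.

2 is ramified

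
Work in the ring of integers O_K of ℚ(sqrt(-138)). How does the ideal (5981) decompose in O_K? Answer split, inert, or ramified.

Since -138 ≢ 1 mod 4, the ring of integers is ℤ[√-138] with discriminant 4·(-138) = -552.
5981 ∤ -552, so 5981 is unramified.
Compute (-138/5981) via Euler: 5843^((5981-1)/2) mod 5981 = 1, so (-138/5981) = 1.
Legendre symbol 1 ⇒ 5981 is split.

split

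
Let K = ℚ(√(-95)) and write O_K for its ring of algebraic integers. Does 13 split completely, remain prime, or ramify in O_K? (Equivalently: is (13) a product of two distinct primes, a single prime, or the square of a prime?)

13 splits in O_K

d = -95 ≡ 1 (mod 4), so O_K = ℤ[(1+√-95)/2] and disc(K) = d = -95.
Since gcd(13, -95) = 1 the prime 13 does not ramify.
Euler's criterion: (-95)^6 mod 13 = 1. Thus (-95|13) = 1.
(-95/13) = 1, so 13 splits.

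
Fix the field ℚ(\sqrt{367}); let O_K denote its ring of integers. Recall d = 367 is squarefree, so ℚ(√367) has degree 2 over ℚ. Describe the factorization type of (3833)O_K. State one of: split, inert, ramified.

p is inert

Since 367 ≢ 1 mod 4, the ring of integers is ℤ[√367] with discriminant 4·367 = 1468.
disc(K) = 1468 is not divisible by 3833; 3833 is unramified.
(367/3833) = 367^1916 mod 3833 = 3832, giving Legendre symbol -1.
Legendre symbol -1 ⇒ 3833 is inert.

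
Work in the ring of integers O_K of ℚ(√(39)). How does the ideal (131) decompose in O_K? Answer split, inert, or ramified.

39 mod 4 = 3, hence disc K = 4·39 = 156 and O_K = ℤ[√39].
131 ∤ 156, so 131 is unramified.
Compute (39/131) via Euler: 39^((131-1)/2) mod 131 = 1, so (39/131) = 1.
Legendre symbol 1 ⇒ 131 is split.

131 splits in O_K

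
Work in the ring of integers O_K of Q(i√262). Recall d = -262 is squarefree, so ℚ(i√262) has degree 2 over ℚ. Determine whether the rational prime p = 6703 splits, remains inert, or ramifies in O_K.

remains prime (inert)

-262 mod 4 = 2, hence disc K = 4·(-262) = -1048 and O_K = ℤ[√-262].
6703 ∤ -1048, so 6703 is unramified.
Euler's criterion: (-262)^3351 mod 6703 = 6702. Thus (-262|6703) = -1.
(-262/6703) = -1, so 6703 is inert.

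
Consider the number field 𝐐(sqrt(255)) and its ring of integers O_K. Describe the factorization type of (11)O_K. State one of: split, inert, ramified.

remains prime (inert)

255 mod 4 = 3, hence disc K = 4·255 = 1020 and O_K = ℤ[√255].
Since gcd(11, 1020) = 1 the prime 11 does not ramify.
Legendre symbol by Euler's criterion: (255/11) ≡ 255^5 ≡ 10 (mod 11), i.e. (255/11) = -1.
(255/11) = -1, so 11 is inert.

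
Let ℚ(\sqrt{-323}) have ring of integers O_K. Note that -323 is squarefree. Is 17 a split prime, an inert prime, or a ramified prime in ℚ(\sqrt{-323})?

ramified — (17) = 𝔭²

-323 mod 4 = 1, hence disc K = -323 and O_K = ℤ[(1+√-323)/2].
Ramification test: 17 | -323. The prime 17 ramifies in K.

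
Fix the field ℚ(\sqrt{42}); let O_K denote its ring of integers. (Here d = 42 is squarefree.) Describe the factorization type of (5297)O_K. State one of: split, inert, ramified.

Since 42 ≢ 1 mod 4, the ring of integers is ℤ[√42] with discriminant 4·42 = 168.
Since gcd(5297, 168) = 1 the prime 5297 does not ramify.
Compute (42/5297) via Euler: 42^((5297-1)/2) mod 5297 = 1, so (42/5297) = 1.
d is a quadratic residue mod p, hence 5297 splits in O_K.

split — (5297) = 𝔭₁𝔭₂ with 𝔭₁ ≠ 𝔭₂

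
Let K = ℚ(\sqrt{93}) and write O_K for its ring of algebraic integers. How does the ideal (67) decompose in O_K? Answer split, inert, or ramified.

Since 93 ≡ 1 mod 4, the ring of integers is ℤ[(1+√93)/2] with discriminant 93.
disc(K) = 93 is not divisible by 67; 67 is unramified.
Legendre symbol by Euler's criterion: (93/67) ≡ 93^33 ≡ 1 (mod 67), i.e. (93/67) = 1.
d is a quadratic residue mod p, hence 67 splits in O_K.

67 splits in O_K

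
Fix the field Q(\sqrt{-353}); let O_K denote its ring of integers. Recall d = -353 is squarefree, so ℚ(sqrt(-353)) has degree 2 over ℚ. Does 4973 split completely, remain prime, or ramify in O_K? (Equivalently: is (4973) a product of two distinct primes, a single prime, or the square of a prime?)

d = -353 ≡ 3 (mod 4), so O_K = ℤ[√-353] and disc(K) = 4d = -1412.
disc(K) = -1412 is not divisible by 4973; 4973 is unramified.
Euler's criterion: (-353)^2486 mod 4973 = 4972. Thus (-353|4973) = -1.
(-353/4973) = -1, so 4973 is inert.

remains prime (inert)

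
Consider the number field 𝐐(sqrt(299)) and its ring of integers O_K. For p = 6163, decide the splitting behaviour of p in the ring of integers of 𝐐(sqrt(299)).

Since 299 ≢ 1 mod 4, the ring of integers is ℤ[√299] with discriminant 4·299 = 1196.
6163 ∤ 1196, so 6163 is unramified.
(299/6163) = 299^3081 mod 6163 = 1, giving Legendre symbol 1.
d is a quadratic residue mod p, hence 6163 splits in O_K.

split — (6163) = 𝔭₁𝔭₂ with 𝔭₁ ≠ 𝔭₂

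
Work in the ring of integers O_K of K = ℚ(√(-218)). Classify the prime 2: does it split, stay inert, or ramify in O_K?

d = -218 ≡ 2 (mod 4), so O_K = ℤ[√-218] and disc(K) = 4d = -872.
disc(K) = -872 = 2·(-436), so p = 2 is ramified.

ramified — (2) = 𝔭²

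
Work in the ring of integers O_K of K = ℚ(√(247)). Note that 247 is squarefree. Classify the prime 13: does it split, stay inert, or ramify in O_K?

247 mod 4 = 3, hence disc K = 4·247 = 988 and O_K = ℤ[√247].
disc(K) = 988 = 13·76, so p = 13 is ramified.

ramifies in O_K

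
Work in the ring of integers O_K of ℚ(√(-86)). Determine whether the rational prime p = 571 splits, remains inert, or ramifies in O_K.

571 splits in O_K

-86 mod 4 = 2, hence disc K = 4·(-86) = -344 and O_K = ℤ[√-86].
571 ∤ -344, so 571 is unramified.
Legendre symbol by Euler's criterion: (-86/571) ≡ (-86)^285 ≡ 1 (mod 571), i.e. (-86/571) = 1.
d is a quadratic residue mod p, hence 571 splits in O_K.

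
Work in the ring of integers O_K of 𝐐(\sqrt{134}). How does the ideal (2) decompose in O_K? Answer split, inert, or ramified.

2 is ramified

134 mod 4 = 2, hence disc K = 4·134 = 536 and O_K = ℤ[√134].
disc(K) = 536 = 2·268, so p = 2 is ramified.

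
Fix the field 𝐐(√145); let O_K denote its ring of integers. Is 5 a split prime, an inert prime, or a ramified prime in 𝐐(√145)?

ramified

145 mod 4 = 1, hence disc K = 145 and O_K = ℤ[(1+√145)/2].
disc(K) = 145 = 5·29, so p = 5 is ramified.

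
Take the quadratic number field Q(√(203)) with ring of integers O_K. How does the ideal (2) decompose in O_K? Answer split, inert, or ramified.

203 mod 4 = 3, hence disc K = 4·203 = 812 and O_K = ℤ[√203].
Ramification test: 2 | 812. The prime 2 ramifies in K.

2 is ramified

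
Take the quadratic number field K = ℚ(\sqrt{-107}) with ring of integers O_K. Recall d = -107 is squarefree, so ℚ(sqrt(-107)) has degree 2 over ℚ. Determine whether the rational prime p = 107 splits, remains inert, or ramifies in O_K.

107 is ramified

Since -107 ≡ 1 mod 4, the ring of integers is ℤ[(1+√-107)/2] with discriminant -107.
disc(K) = -107 = 107·(-1), so p = 107 is ramified.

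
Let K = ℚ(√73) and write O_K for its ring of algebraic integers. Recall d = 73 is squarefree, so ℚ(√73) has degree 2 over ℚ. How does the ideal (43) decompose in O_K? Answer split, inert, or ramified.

inert

Since 73 ≡ 1 mod 4, the ring of integers is ℤ[(1+√73)/2] with discriminant 73.
Since gcd(43, 73) = 1 the prime 43 does not ramify.
Compute (73/43) via Euler: 30^((43-1)/2) mod 43 = 42, so (73/43) = -1.
Legendre symbol -1 ⇒ 43 is inert.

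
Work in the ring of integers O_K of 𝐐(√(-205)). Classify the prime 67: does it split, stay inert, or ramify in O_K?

67 remains inert

Since -205 ≢ 1 mod 4, the ring of integers is ℤ[√-205] with discriminant 4·(-205) = -820.
Since gcd(67, -820) = 1 the prime 67 does not ramify.
Euler's criterion: (-205)^33 mod 67 = 66. Thus (-205|67) = -1.
Legendre symbol -1 ⇒ 67 is inert.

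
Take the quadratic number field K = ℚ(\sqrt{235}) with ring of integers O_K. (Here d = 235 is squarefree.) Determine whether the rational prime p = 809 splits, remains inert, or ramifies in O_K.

Since 235 ≢ 1 mod 4, the ring of integers is ℤ[√235] with discriminant 4·235 = 940.
Since gcd(809, 940) = 1 the prime 809 does not ramify.
(235/809) = 235^404 mod 809 = 808, giving Legendre symbol -1.
d is a non-residue mod p, hence 809 remains inert in O_K.

remains prime (inert)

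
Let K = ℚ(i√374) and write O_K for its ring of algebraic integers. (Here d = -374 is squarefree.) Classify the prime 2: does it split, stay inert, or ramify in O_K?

Since -374 ≢ 1 mod 4, the ring of integers is ℤ[√-374] with discriminant 4·(-374) = -1496.
Ramification test: 2 | -1496. The prime 2 ramifies in K.

ramifies in O_K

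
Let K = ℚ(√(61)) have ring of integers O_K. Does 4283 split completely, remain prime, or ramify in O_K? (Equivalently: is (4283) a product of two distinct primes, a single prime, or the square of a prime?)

d = 61 ≡ 1 (mod 4), so O_K = ℤ[(1+√61)/2] and disc(K) = d = 61.
4283 ∤ 61, so 4283 is unramified.
(61/4283) = 61^2141 mod 4283 = 1, giving Legendre symbol 1.
(61/4283) = 1, so 4283 splits.

p splits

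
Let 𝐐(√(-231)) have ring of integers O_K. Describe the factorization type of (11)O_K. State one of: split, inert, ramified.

p ramifies

-231 mod 4 = 1, hence disc K = -231 and O_K = ℤ[(1+√-231)/2].
11 divides disc(K) = -231, so 11 ramifies.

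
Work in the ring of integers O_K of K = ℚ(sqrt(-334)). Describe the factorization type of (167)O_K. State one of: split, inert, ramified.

-334 mod 4 = 2, hence disc K = 4·(-334) = -1336 and O_K = ℤ[√-334].
Ramification test: 167 | -1336. The prime 167 ramifies in K.

167 is ramified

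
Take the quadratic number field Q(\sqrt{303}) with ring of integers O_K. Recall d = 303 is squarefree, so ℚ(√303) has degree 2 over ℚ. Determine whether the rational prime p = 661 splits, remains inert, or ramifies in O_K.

inert — (661) stays prime in O_K

d = 303 ≡ 3 (mod 4), so O_K = ℤ[√303] and disc(K) = 4d = 1212.
disc(K) = 1212 is not divisible by 661; 661 is unramified.
Euler's criterion: 303^330 mod 661 = 660. Thus (303|661) = -1.
Legendre symbol -1 ⇒ 661 is inert.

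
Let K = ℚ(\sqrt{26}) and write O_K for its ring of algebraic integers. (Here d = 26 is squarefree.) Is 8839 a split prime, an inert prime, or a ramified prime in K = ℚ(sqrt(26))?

d = 26 ≡ 2 (mod 4), so O_K = ℤ[√26] and disc(K) = 4d = 104.
Since gcd(8839, 104) = 1 the prime 8839 does not ramify.
Compute (26/8839) via Euler: 26^((8839-1)/2) mod 8839 = 1, so (26/8839) = 1.
(26/8839) = 1, so 8839 splits.

8839 splits in O_K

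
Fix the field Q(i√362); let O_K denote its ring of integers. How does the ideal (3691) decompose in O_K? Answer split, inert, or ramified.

3691 remains inert

d = -362 ≡ 2 (mod 4), so O_K = ℤ[√-362] and disc(K) = 4d = -1448.
disc(K) = -1448 is not divisible by 3691; 3691 is unramified.
Euler's criterion: (-362)^1845 mod 3691 = 3690. Thus (-362|3691) = -1.
Legendre symbol -1 ⇒ 3691 is inert.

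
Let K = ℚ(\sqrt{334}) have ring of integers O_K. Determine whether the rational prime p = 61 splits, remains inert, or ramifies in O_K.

d = 334 ≡ 2 (mod 4), so O_K = ℤ[√334] and disc(K) = 4d = 1336.
disc(K) = 1336 is not divisible by 61; 61 is unramified.
(334/61) = 29^30 mod 61 = 60, giving Legendre symbol -1.
d is a non-residue mod p, hence 61 remains inert in O_K.

inert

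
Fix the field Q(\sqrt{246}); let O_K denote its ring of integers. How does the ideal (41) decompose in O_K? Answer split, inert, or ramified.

ramified

Since 246 ≢ 1 mod 4, the ring of integers is ℤ[√246] with discriminant 4·246 = 984.
41 divides disc(K) = 984, so 41 ramifies.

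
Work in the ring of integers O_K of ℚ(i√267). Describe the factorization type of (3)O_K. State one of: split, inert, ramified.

Since -267 ≡ 1 mod 4, the ring of integers is ℤ[(1+√-267)/2] with discriminant -267.
disc(K) = -267 = 3·(-89), so p = 3 is ramified.

3 is ramified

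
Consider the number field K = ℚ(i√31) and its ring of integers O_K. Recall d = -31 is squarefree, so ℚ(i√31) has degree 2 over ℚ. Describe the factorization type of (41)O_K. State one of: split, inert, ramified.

-31 mod 4 = 1, hence disc K = -31 and O_K = ℤ[(1+√-31)/2].
Since gcd(41, -31) = 1 the prime 41 does not ramify.
(-31/41) = 10^20 mod 41 = 1, giving Legendre symbol 1.
Legendre symbol 1 ⇒ 41 is split.

p splits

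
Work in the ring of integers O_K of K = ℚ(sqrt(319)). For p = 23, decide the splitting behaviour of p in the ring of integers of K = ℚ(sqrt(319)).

inert — (23) stays prime in O_K

Since 319 ≢ 1 mod 4, the ring of integers is ℤ[√319] with discriminant 4·319 = 1276.
disc(K) = 1276 is not divisible by 23; 23 is unramified.
Compute (319/23) via Euler: 20^((23-1)/2) mod 23 = 22, so (319/23) = -1.
d is a non-residue mod p, hence 23 remains inert in O_K.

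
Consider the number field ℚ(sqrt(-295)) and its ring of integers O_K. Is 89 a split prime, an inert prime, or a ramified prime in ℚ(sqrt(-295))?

89 remains inert

Since -295 ≡ 1 mod 4, the ring of integers is ℤ[(1+√-295)/2] with discriminant -295.
89 ∤ -295, so 89 is unramified.
Compute (-295/89) via Euler: 61^((89-1)/2) mod 89 = 88, so (-295/89) = -1.
d is a non-residue mod p, hence 89 remains inert in O_K.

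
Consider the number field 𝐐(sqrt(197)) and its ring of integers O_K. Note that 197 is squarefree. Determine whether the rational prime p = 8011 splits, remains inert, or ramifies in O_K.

197 mod 4 = 1, hence disc K = 197 and O_K = ℤ[(1+√197)/2].
disc(K) = 197 is not divisible by 8011; 8011 is unramified.
Compute (197/8011) via Euler: 197^((8011-1)/2) mod 8011 = 8010, so (197/8011) = -1.
(197/8011) = -1, so 8011 is inert.

inert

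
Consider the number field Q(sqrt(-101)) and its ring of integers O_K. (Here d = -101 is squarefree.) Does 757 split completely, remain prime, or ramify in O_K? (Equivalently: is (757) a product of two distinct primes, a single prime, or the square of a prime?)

Since -101 ≢ 1 mod 4, the ring of integers is ℤ[√-101] with discriminant 4·(-101) = -404.
Since gcd(757, -404) = 1 the prime 757 does not ramify.
Euler's criterion: (-101)^378 mod 757 = 756. Thus (-101|757) = -1.
Legendre symbol -1 ⇒ 757 is inert.

remains prime (inert)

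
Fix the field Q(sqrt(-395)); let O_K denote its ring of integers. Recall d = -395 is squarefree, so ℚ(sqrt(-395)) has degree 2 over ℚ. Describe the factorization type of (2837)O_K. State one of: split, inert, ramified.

d = -395 ≡ 1 (mod 4), so O_K = ℤ[(1+√-395)/2] and disc(K) = d = -395.
Since gcd(2837, -395) = 1 the prime 2837 does not ramify.
Legendre symbol by Euler's criterion: (-395/2837) ≡ (-395)^1418 ≡ 2836 (mod 2837), i.e. (-395/2837) = -1.
(-395/2837) = -1, so 2837 is inert.

inert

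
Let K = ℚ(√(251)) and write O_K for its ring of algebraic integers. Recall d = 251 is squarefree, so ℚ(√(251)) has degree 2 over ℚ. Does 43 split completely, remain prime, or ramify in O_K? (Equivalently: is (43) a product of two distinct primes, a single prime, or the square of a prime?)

251 mod 4 = 3, hence disc K = 4·251 = 1004 and O_K = ℤ[√251].
43 ∤ 1004, so 43 is unramified.
Compute (251/43) via Euler: 36^((43-1)/2) mod 43 = 1, so (251/43) = 1.
Legendre symbol 1 ⇒ 43 is split.

p splits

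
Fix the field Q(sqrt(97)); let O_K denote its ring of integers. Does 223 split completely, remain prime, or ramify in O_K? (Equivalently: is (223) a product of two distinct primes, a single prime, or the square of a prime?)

inert

d = 97 ≡ 1 (mod 4), so O_K = ℤ[(1+√97)/2] and disc(K) = d = 97.
Since gcd(223, 97) = 1 the prime 223 does not ramify.
Compute (97/223) via Euler: 97^((223-1)/2) mod 223 = 222, so (97/223) = -1.
d is a non-residue mod p, hence 223 remains inert in O_K.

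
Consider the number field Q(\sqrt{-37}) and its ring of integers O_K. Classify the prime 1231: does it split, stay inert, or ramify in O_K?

inert — (1231) stays prime in O_K

-37 mod 4 = 3, hence disc K = 4·(-37) = -148 and O_K = ℤ[√-37].
1231 ∤ -148, so 1231 is unramified.
(-37/1231) = 1194^615 mod 1231 = 1230, giving Legendre symbol -1.
(-37/1231) = -1, so 1231 is inert.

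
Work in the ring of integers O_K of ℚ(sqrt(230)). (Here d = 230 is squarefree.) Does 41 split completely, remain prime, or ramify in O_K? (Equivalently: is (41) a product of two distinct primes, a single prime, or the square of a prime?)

Since 230 ≢ 1 mod 4, the ring of integers is ℤ[√230] with discriminant 4·230 = 920.
41 ∤ 920, so 41 is unramified.
Compute (230/41) via Euler: 25^((41-1)/2) mod 41 = 1, so (230/41) = 1.
d is a quadratic residue mod p, hence 41 splits in O_K.

split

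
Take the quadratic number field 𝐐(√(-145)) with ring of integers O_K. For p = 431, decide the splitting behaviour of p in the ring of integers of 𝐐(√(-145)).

inert

d = -145 ≡ 3 (mod 4), so O_K = ℤ[√-145] and disc(K) = 4d = -580.
Since gcd(431, -580) = 1 the prime 431 does not ramify.
(-145/431) = 286^215 mod 431 = 430, giving Legendre symbol -1.
d is a non-residue mod p, hence 431 remains inert in O_K.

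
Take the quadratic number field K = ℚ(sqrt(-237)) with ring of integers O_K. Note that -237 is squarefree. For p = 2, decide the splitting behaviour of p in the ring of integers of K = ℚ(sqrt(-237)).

p ramifies

d = -237 ≡ 3 (mod 4), so O_K = ℤ[√-237] and disc(K) = 4d = -948.
2 divides disc(K) = -948, so 2 ramifies.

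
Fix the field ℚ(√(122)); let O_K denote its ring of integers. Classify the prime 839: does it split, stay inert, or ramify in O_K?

split — (839) = 𝔭₁𝔭₂ with 𝔭₁ ≠ 𝔭₂

122 mod 4 = 2, hence disc K = 4·122 = 488 and O_K = ℤ[√122].
disc(K) = 488 is not divisible by 839; 839 is unramified.
Legendre symbol by Euler's criterion: (122/839) ≡ 122^419 ≡ 1 (mod 839), i.e. (122/839) = 1.
(122/839) = 1, so 839 splits.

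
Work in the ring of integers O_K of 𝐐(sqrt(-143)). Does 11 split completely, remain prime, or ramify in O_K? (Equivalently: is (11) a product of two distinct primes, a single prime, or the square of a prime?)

d = -143 ≡ 1 (mod 4), so O_K = ℤ[(1+√-143)/2] and disc(K) = d = -143.
Ramification test: 11 | -143. The prime 11 ramifies in K.

p ramifies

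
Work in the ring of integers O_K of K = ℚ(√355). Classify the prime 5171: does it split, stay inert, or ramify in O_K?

Since 355 ≢ 1 mod 4, the ring of integers is ℤ[√355] with discriminant 4·355 = 1420.
5171 ∤ 1420, so 5171 is unramified.
(355/5171) = 355^2585 mod 5171 = 1, giving Legendre symbol 1.
(355/5171) = 1, so 5171 splits.

5171 splits in O_K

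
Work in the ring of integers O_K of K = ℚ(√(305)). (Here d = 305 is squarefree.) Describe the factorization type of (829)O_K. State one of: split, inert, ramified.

Since 305 ≡ 1 mod 4, the ring of integers is ℤ[(1+√305)/2] with discriminant 305.
Since gcd(829, 305) = 1 the prime 829 does not ramify.
(305/829) = 305^414 mod 829 = 1, giving Legendre symbol 1.
d is a quadratic residue mod p, hence 829 splits in O_K.

p splits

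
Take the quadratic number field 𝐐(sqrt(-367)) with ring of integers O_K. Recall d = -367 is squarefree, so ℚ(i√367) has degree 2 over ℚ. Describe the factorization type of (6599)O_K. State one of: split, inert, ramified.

d = -367 ≡ 1 (mod 4), so O_K = ℤ[(1+√-367)/2] and disc(K) = d = -367.
disc(K) = -367 is not divisible by 6599; 6599 is unramified.
Legendre symbol by Euler's criterion: (-367/6599) ≡ (-367)^3299 ≡ 6598 (mod 6599), i.e. (-367/6599) = -1.
d is a non-residue mod p, hence 6599 remains inert in O_K.

inert — (6599) stays prime in O_K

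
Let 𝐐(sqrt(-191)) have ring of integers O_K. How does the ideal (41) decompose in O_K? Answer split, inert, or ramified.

inert — (41) stays prime in O_K

Since -191 ≡ 1 mod 4, the ring of integers is ℤ[(1+√-191)/2] with discriminant -191.
41 ∤ -191, so 41 is unramified.
Legendre symbol by Euler's criterion: (-191/41) ≡ (-191)^20 ≡ 40 (mod 41), i.e. (-191/41) = -1.
Legendre symbol -1 ⇒ 41 is inert.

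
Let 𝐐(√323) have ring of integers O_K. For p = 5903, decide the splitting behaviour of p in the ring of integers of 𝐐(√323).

p splits

d = 323 ≡ 3 (mod 4), so O_K = ℤ[√323] and disc(K) = 4d = 1292.
Since gcd(5903, 1292) = 1 the prime 5903 does not ramify.
(323/5903) = 323^2951 mod 5903 = 1, giving Legendre symbol 1.
d is a quadratic residue mod p, hence 5903 splits in O_K.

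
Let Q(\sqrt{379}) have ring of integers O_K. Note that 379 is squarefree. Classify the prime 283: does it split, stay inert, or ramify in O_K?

d = 379 ≡ 3 (mod 4), so O_K = ℤ[√379] and disc(K) = 4d = 1516.
disc(K) = 1516 is not divisible by 283; 283 is unramified.
Compute (379/283) via Euler: 96^((283-1)/2) mod 283 = 1, so (379/283) = 1.
Legendre symbol 1 ⇒ 283 is split.

p splits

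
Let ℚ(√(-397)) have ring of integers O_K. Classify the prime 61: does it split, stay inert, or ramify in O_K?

61 remains inert

d = -397 ≡ 3 (mod 4), so O_K = ℤ[√-397] and disc(K) = 4d = -1588.
61 ∤ -1588, so 61 is unramified.
Legendre symbol by Euler's criterion: (-397/61) ≡ (-397)^30 ≡ 60 (mod 61), i.e. (-397/61) = -1.
(-397/61) = -1, so 61 is inert.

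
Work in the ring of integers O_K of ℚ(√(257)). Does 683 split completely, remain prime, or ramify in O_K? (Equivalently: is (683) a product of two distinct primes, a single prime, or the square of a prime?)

d = 257 ≡ 1 (mod 4), so O_K = ℤ[(1+√257)/2] and disc(K) = d = 257.
683 ∤ 257, so 683 is unramified.
Compute (257/683) via Euler: 257^((683-1)/2) mod 683 = 1, so (257/683) = 1.
Legendre symbol 1 ⇒ 683 is split.

split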